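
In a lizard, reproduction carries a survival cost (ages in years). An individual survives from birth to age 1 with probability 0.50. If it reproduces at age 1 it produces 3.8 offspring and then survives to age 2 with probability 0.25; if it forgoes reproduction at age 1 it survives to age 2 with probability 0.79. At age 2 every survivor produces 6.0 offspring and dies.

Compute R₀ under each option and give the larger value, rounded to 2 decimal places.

breed at age 1: R₀ = 0.50 × (3.8 + 0.25 × 6.0) = 0.50 × 5.3000 = 2.6500
delay to age 2: R₀ = 0.50 × (0.79 × 6.0) = 0.50 × 4.7400 = 2.3700
Higher: breed at age 1 (2.6500).

2.65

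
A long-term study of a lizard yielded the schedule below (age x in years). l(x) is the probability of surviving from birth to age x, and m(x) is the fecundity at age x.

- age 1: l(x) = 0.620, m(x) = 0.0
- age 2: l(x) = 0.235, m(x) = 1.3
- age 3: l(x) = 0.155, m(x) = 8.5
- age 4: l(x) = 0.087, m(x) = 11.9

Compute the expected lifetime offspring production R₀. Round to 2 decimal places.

R₀ = Σ l(x) m(x):
  age 1: 0.620 × 0.0 = 0.0000
  age 2: 0.235 × 1.3 = 0.3055
  age 3: 0.155 × 8.5 = 1.3175
  age 4: 0.087 × 11.9 = 1.0353
R₀ = 0.0000 + 0.3055 + 1.3175 + 1.0353 = 2.6583

2.66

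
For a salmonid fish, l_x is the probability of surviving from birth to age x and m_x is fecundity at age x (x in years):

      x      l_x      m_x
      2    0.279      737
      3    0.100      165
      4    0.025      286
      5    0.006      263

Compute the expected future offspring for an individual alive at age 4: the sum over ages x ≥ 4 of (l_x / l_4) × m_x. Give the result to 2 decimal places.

l_4 = 0.025. Conditional survival from age 4 to x is l_x / l_4.
  x=4: (0.025/0.025) × 286 = 286.0000
  x=5: (0.006/0.025) × 263 = 63.1200
Sum = 286.0000 + 63.1200 = 349.1200

349.12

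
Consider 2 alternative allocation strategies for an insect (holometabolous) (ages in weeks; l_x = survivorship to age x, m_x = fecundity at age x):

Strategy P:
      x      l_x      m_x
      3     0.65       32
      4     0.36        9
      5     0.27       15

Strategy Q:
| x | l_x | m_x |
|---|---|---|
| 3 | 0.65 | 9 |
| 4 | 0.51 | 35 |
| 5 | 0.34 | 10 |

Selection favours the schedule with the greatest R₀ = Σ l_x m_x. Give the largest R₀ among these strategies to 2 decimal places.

28.09

Strategy P: R₀ = 0.65×32 + 0.36×9 + 0.27×15 = 28.0900
Strategy Q: R₀ = 0.65×9 + 0.51×35 + 0.34×10 = 27.1000
Highest R₀: strategy P with 28.0900.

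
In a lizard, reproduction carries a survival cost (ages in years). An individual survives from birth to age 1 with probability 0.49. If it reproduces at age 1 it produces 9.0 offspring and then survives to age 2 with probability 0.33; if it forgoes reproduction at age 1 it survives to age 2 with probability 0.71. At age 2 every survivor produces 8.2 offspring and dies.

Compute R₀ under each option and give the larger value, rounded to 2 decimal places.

breed at age 1: R₀ = 0.49 × (9.0 + 0.33 × 8.2) = 0.49 × 11.7060 = 5.7359
delay to age 2: R₀ = 0.49 × (0.71 × 8.2) = 0.49 × 5.8220 = 2.8528
Higher: breed at age 1 (5.7359).

5.74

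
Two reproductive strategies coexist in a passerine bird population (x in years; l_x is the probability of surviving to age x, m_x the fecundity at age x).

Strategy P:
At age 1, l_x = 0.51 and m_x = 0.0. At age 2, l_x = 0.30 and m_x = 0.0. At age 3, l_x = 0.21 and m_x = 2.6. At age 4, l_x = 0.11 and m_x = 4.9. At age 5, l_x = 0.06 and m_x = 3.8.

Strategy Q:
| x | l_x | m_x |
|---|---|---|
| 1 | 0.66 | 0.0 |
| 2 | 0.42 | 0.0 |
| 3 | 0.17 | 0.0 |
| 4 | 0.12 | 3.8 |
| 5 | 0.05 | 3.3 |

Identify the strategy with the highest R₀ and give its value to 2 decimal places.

Strategy P: R₀ = 0.51×0.0 + 0.30×0.0 + 0.21×2.6 + 0.11×4.9 + 0.06×3.8 = 1.3130
Strategy Q: R₀ = 0.66×0.0 + 0.42×0.0 + 0.17×0.0 + 0.12×3.8 + 0.05×3.3 = 0.6210
Highest R₀: strategy P with 1.3130.

1.31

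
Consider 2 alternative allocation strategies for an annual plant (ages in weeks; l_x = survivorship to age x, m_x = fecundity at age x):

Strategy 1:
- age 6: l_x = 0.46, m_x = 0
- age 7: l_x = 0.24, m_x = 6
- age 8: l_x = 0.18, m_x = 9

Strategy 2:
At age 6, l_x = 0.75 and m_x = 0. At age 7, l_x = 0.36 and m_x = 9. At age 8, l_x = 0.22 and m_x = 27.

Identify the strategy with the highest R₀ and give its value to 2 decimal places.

Strategy 1: R₀ = 0.46×0 + 0.24×6 + 0.18×9 = 3.0600
Strategy 2: R₀ = 0.75×0 + 0.36×9 + 0.22×27 = 9.1800
Highest R₀: strategy 2 with 9.1800.

9.18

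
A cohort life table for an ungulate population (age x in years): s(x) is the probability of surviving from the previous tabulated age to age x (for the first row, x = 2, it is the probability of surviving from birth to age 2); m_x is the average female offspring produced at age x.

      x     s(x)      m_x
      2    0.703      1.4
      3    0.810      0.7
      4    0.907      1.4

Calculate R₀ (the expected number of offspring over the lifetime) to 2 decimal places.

2.11

Survivorship from birth: l_x = s_2·s_3·…·s_x.
  l_2 = 0.70300
  l_3 = 0.56943
  l_4 = 0.51647
R₀ = Σ l_x m_x:
  age 2: 0.70300 × 1.4 = 0.9842
  age 3: 0.56943 × 0.7 = 0.3986
  age 4: 0.51647 × 1.4 = 0.7231
R₀ = 0.9842 + 0.3986 + 0.7231 = 2.1059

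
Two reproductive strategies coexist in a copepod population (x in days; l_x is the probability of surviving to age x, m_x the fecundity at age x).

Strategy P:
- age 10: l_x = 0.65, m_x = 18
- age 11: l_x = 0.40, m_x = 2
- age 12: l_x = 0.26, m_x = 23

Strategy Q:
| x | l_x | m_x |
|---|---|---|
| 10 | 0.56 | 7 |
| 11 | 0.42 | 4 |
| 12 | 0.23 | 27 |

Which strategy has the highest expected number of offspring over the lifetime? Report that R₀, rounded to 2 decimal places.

18.48

Strategy P: R₀ = 0.65×18 + 0.40×2 + 0.26×23 = 18.4800
Strategy Q: R₀ = 0.56×7 + 0.42×4 + 0.23×27 = 11.8100
Highest R₀: strategy P with 18.4800.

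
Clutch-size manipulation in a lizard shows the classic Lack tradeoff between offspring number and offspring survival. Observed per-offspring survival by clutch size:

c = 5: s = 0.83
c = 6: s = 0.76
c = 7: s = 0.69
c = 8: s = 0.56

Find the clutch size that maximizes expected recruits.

Expected recruits = c × s(c):
  c=5: 5 × 0.83 = 4.150
  c=6: 6 × 0.76 = 4.560
  c=7: 7 × 0.69 = 4.830
  c=8: 8 × 0.56 = 4.480
Maximum at c = 7 (4.830 recruits).

7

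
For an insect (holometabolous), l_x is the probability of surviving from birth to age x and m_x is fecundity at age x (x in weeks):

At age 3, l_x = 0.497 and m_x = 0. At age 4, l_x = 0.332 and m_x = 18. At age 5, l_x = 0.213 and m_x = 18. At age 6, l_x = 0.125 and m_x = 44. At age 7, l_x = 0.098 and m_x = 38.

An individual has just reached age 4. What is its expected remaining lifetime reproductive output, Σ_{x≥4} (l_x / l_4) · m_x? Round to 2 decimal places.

l_4 = 0.332. Conditional survival from age 4 to x is l_x / l_4.
  x=4: (0.332/0.332) × 18 = 18.0000
  x=5: (0.213/0.332) × 18 = 11.5482
  x=6: (0.125/0.332) × 44 = 16.5663
  x=7: (0.098/0.332) × 38 = 11.2169
Sum = 18.0000 + 11.5482 + 16.5663 + 11.2169 = 57.3313

57.33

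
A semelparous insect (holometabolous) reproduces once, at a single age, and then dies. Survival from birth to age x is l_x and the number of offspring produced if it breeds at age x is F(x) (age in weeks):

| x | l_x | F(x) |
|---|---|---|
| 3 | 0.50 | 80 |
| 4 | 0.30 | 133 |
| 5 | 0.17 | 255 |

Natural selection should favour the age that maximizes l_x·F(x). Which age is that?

Expected offspring if breeding at age x = l_x × F(x):
  age 3: 0.50 × 80 = 40.000
  age 4: 0.30 × 133 = 39.900
  age 5: 0.17 × 255 = 43.350
Maximum at age 5 (43.350).

5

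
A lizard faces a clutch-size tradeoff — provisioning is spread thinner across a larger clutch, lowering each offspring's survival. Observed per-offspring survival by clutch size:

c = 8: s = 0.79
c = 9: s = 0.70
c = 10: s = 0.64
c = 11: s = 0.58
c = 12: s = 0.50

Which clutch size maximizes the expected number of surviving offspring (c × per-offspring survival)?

10

Expected surviving offspring = c × s(c):
  c=8: 8 × 0.79 = 6.320
  c=9: 9 × 0.70 = 6.300
  c=10: 10 × 0.64 = 6.400
  c=11: 11 × 0.58 = 6.380
  c=12: 12 × 0.50 = 6.000
Maximum at c = 10 (6.400 surviving offspring).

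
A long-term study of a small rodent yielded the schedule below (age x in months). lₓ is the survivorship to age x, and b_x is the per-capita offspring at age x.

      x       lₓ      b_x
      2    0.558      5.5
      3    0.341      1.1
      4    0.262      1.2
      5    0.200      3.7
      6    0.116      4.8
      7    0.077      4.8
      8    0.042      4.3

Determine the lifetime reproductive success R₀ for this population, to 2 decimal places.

5.61

R₀ = Σ lₓ b_x:
  age 2: 0.558 × 5.5 = 3.0690
  age 3: 0.341 × 1.1 = 0.3751
  age 4: 0.262 × 1.2 = 0.3144
  age 5: 0.200 × 3.7 = 0.7400
  age 6: 0.116 × 4.8 = 0.5568
  age 7: 0.077 × 4.8 = 0.3696
  age 8: 0.042 × 4.3 = 0.1806
R₀ = 3.0690 + 0.3751 + 0.3144 + 0.7400 + 0.5568 + 0.3696 + 0.1806 = 5.6055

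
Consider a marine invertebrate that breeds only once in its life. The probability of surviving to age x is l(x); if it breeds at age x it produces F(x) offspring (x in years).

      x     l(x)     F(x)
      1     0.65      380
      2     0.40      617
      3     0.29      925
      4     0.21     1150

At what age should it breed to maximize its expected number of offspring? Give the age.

Expected offspring if breeding at age x = l(x) × F(x):
  age 1: 0.65 × 380 = 247.000
  age 2: 0.40 × 617 = 246.800
  age 3: 0.29 × 925 = 268.250
  age 4: 0.21 × 1150 = 241.500
Maximum at age 3 (268.250).

3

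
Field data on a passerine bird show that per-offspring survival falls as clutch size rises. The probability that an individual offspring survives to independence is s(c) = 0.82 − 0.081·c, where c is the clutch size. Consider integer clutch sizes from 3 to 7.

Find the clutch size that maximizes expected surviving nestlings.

5

Expected surviving nestlings = c × s(c):
  c=3: 3 × 0.577 = 1.731
  c=4: 4 × 0.496 = 1.984
  c=5: 5 × 0.415 = 2.075
  c=6: 6 × 0.334 = 2.004
  c=7: 7 × 0.253 = 1.771
Maximum at c = 5 (2.075 surviving nestlings).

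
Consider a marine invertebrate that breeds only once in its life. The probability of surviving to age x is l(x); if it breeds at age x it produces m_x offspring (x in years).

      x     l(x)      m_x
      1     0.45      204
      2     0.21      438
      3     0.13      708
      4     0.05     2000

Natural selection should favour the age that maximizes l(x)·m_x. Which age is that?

Expected offspring if breeding at age x = l(x) × m_x:
  age 1: 0.45 × 204 = 91.800
  age 2: 0.21 × 438 = 91.980
  age 3: 0.13 × 708 = 92.040
  age 4: 0.05 × 2000 = 100.000
Maximum at age 4 (100.000).

4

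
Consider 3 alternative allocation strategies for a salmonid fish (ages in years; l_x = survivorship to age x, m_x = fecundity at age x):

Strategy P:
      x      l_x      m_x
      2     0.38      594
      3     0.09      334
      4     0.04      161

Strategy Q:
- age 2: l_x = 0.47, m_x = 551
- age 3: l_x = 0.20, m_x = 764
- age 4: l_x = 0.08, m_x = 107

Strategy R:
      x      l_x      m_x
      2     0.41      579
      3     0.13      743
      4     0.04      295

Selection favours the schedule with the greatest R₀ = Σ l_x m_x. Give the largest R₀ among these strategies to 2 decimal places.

Strategy P: R₀ = 0.38×594 + 0.09×334 + 0.04×161 = 262.2200
Strategy Q: R₀ = 0.47×551 + 0.20×764 + 0.08×107 = 420.3300
Strategy R: R₀ = 0.41×579 + 0.13×743 + 0.04×295 = 345.7800
Highest R₀: strategy Q with 420.3300.

420.33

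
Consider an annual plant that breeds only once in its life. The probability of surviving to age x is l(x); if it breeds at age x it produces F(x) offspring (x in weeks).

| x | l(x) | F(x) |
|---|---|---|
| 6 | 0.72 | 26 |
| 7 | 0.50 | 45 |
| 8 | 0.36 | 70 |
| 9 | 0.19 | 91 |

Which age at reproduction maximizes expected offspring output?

8

Expected offspring if breeding at age x = l(x) × F(x):
  age 6: 0.72 × 26 = 18.720
  age 7: 0.50 × 45 = 22.500
  age 8: 0.36 × 70 = 25.200
  age 9: 0.19 × 91 = 17.290
Maximum at age 8 (25.200).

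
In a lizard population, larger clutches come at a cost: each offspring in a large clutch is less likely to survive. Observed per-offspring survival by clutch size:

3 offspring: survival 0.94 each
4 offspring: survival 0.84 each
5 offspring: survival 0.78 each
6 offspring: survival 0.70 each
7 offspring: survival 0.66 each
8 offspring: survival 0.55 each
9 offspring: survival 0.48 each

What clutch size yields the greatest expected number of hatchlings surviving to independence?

7

Expected hatchlings surviving to independence = c × s(c):
  c=3: 3 × 0.94 = 2.820
  c=4: 4 × 0.84 = 3.360
  c=5: 5 × 0.78 = 3.900
  c=6: 6 × 0.70 = 4.200
  c=7: 7 × 0.66 = 4.620
  c=8: 8 × 0.55 = 4.400
  c=9: 9 × 0.48 = 4.320
Maximum at c = 7 (4.620 hatchlings surviving to independence).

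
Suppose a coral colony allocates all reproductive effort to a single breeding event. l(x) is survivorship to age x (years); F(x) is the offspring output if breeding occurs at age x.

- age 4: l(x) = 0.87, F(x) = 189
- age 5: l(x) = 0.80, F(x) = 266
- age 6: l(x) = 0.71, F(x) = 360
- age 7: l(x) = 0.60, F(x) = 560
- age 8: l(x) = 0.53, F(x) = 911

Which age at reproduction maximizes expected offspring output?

8

Expected offspring if breeding at age x = l(x) × F(x):
  age 4: 0.87 × 189 = 164.430
  age 5: 0.80 × 266 = 212.800
  age 6: 0.71 × 360 = 255.600
  age 7: 0.60 × 560 = 336.000
  age 8: 0.53 × 911 = 482.830
Maximum at age 8 (482.830).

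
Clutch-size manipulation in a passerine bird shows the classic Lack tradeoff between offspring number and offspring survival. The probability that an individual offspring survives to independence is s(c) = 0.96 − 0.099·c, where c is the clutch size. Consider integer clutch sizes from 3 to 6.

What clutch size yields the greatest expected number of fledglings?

5

Expected fledglings = c × s(c):
  c=3: 3 × 0.663 = 1.989
  c=4: 4 × 0.564 = 2.256
  c=5: 5 × 0.465 = 2.325
  c=6: 6 × 0.366 = 2.196
Maximum at c = 5 (2.325 fledglings).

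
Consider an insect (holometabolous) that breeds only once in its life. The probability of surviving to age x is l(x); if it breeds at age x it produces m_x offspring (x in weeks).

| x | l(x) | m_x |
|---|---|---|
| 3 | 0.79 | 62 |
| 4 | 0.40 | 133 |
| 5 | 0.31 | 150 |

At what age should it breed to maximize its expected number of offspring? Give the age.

4

Expected offspring if breeding at age x = l(x) × m_x:
  age 3: 0.79 × 62 = 48.980
  age 4: 0.40 × 133 = 53.200
  age 5: 0.31 × 150 = 46.500
Maximum at age 4 (53.200).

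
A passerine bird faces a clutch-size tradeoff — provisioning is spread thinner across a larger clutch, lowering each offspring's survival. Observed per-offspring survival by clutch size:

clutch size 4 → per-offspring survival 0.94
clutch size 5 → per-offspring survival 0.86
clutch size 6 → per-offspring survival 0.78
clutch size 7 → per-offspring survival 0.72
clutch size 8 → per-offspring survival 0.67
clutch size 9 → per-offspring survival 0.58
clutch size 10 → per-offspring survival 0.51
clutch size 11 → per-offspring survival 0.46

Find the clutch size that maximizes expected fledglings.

Expected fledglings = c × s(c):
  c=4: 4 × 0.94 = 3.760
  c=5: 5 × 0.86 = 4.300
  c=6: 6 × 0.78 = 4.680
  c=7: 7 × 0.72 = 5.040
  c=8: 8 × 0.67 = 5.360
  c=9: 9 × 0.58 = 5.220
  c=10: 10 × 0.51 = 5.100
  c=11: 11 × 0.46 = 5.060
Maximum at c = 8 (5.360 fledglings).

8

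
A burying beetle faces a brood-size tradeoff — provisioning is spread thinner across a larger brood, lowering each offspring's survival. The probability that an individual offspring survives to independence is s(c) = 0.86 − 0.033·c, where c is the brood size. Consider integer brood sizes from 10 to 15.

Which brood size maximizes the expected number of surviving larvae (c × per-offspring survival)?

13

Expected surviving larvae = c × s(c):
  c=10: 10 × 0.530 = 5.300
  c=11: 11 × 0.497 = 5.467
  c=12: 12 × 0.464 = 5.568
  c=13: 13 × 0.431 = 5.603
  c=14: 14 × 0.398 = 5.572
  c=15: 15 × 0.365 = 5.475
Maximum at c = 13 (5.603 surviving larvae).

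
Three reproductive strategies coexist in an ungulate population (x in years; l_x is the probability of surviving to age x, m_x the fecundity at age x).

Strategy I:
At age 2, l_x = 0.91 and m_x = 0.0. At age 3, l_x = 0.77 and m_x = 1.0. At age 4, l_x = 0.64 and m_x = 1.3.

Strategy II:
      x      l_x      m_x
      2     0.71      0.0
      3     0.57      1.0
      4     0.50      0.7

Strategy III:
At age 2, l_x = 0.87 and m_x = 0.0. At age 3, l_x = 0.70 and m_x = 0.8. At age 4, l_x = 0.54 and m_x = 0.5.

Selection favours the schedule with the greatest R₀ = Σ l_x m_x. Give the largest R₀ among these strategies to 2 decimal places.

Strategy I: R₀ = 0.91×0.0 + 0.77×1.0 + 0.64×1.3 = 1.6020
Strategy II: R₀ = 0.71×0.0 + 0.57×1.0 + 0.50×0.7 = 0.9200
Strategy III: R₀ = 0.87×0.0 + 0.70×0.8 + 0.54×0.5 = 0.8300
Highest R₀: strategy I with 1.6020.

1.60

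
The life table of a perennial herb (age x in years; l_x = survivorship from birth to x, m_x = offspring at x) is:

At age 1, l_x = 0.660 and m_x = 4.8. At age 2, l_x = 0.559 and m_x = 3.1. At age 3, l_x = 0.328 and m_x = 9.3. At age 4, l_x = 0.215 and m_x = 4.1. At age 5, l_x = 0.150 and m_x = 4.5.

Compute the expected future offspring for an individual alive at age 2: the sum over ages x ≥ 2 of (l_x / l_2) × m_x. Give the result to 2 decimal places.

11.34

l_2 = 0.559. Conditional survival from age 2 to x is l_x / l_2.
  x=2: (0.559/0.559) × 3.1 = 3.1000
  x=3: (0.328/0.559) × 9.3 = 5.4569
  x=4: (0.215/0.559) × 4.1 = 1.5769
  x=5: (0.150/0.559) × 4.5 = 1.2075
Sum = 3.1000 + 5.4569 + 1.5769 + 1.2075 = 11.3413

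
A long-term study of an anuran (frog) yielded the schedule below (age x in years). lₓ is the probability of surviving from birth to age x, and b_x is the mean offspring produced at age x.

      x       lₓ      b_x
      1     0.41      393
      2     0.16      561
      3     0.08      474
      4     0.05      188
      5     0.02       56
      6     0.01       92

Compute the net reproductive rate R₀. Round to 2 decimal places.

300.25

R₀ = Σ lₓ b_x:
  age 1: 0.41 × 393 = 161.1300
  age 2: 0.16 × 561 = 89.7600
  age 3: 0.08 × 474 = 37.9200
  age 4: 0.05 × 188 = 9.4000
  age 5: 0.02 × 56 = 1.1200
  age 6: 0.01 × 92 = 0.9200
R₀ = 161.1300 + 89.7600 + 37.9200 + 9.4000 + 1.1200 + 0.9200 = 300.2500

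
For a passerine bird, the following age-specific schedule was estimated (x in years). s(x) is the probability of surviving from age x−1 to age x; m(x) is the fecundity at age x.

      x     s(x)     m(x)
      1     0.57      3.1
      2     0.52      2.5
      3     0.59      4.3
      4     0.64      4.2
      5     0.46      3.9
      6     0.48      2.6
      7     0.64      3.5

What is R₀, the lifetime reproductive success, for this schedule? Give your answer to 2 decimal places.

Survivorship from birth: l_x = s_1·s_2·…·s_x.
  l_1 = 0.57000
  l_2 = 0.29640
  l_3 = 0.17488
  l_4 = 0.11192
  l_5 = 0.05148
  l_6 = 0.02471
  l_7 = 0.01582
R₀ = Σ l_x m(x):
  age 1: 0.57000 × 3.1 = 1.7670
  age 2: 0.29640 × 2.5 = 0.7410
  age 3: 0.17488 × 4.3 = 0.7520
  age 4: 0.11192 × 4.2 = 0.4701
  age 5: 0.05148 × 3.9 = 0.2008
  age 6: 0.02471 × 2.6 = 0.0642
  age 7: 0.01582 × 3.5 = 0.0554
R₀ = 1.7670 + 0.7410 + 0.7520 + 0.4701 + 0.2008 + 0.0642 + 0.0554 = 4.0504

4.05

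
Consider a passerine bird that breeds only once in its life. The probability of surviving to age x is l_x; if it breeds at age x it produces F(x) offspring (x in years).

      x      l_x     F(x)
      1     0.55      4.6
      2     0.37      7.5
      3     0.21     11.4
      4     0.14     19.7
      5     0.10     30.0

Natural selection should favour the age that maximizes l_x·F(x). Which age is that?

5

Expected offspring if breeding at age x = l_x × F(x):
  age 1: 0.55 × 4.6 = 2.530
  age 2: 0.37 × 7.5 = 2.775
  age 3: 0.21 × 11.4 = 2.394
  age 4: 0.14 × 19.7 = 2.758
  age 5: 0.10 × 30.0 = 3.000
Maximum at age 5 (3.000).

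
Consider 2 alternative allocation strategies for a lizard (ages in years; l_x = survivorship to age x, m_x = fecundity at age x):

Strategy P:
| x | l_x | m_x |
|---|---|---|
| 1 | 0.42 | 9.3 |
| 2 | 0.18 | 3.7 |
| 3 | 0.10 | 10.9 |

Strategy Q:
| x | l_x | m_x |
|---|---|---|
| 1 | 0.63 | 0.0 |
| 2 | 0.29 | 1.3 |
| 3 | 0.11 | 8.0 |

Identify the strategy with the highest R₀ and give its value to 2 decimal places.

5.66

Strategy P: R₀ = 0.42×9.3 + 0.18×3.7 + 0.10×10.9 = 5.6620
Strategy Q: R₀ = 0.63×0.0 + 0.29×1.3 + 0.11×8.0 = 1.2570
Highest R₀: strategy P with 5.6620.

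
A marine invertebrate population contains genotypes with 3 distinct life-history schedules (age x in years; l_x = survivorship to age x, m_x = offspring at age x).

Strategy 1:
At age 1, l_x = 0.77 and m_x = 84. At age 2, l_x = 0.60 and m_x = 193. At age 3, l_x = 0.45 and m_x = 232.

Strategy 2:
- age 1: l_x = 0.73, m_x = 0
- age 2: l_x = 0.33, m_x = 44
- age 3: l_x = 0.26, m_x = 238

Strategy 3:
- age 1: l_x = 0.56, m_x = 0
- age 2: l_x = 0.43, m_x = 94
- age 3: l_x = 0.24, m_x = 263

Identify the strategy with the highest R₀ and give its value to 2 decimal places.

284.88

Strategy 1: R₀ = 0.77×84 + 0.60×193 + 0.45×232 = 284.8800
Strategy 2: R₀ = 0.73×0 + 0.33×44 + 0.26×238 = 76.4000
Strategy 3: R₀ = 0.56×0 + 0.43×94 + 0.24×263 = 103.5400
Highest R₀: strategy 1 with 284.8800.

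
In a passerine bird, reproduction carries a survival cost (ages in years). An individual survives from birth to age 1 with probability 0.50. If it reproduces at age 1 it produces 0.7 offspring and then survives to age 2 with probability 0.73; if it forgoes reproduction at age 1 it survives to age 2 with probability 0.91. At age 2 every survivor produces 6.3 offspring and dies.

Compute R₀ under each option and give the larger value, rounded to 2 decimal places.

2.87

breed at age 1: R₀ = 0.50 × (0.7 + 0.73 × 6.3) = 0.50 × 5.2990 = 2.6495
delay to age 2: R₀ = 0.50 × (0.91 × 6.3) = 0.50 × 5.7330 = 2.8665
Higher: delay to age 2 (2.8665).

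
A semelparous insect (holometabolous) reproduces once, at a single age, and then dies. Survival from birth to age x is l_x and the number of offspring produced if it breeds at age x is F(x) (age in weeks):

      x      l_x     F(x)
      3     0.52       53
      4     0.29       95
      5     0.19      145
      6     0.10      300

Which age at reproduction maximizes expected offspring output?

6

Expected offspring if breeding at age x = l_x × F(x):
  age 3: 0.52 × 53 = 27.560
  age 4: 0.29 × 95 = 27.550
  age 5: 0.19 × 145 = 27.550
  age 6: 0.10 × 300 = 30.000
Maximum at age 6 (30.000).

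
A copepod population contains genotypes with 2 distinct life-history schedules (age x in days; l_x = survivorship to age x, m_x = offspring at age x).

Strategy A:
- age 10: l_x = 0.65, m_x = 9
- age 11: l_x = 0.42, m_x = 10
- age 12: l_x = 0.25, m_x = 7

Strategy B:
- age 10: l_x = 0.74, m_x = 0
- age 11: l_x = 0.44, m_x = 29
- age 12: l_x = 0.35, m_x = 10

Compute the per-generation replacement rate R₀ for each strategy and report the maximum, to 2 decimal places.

Strategy A: R₀ = 0.65×9 + 0.42×10 + 0.25×7 = 11.8000
Strategy B: R₀ = 0.74×0 + 0.44×29 + 0.35×10 = 16.2600
Highest R₀: strategy B with 16.2600.

16.26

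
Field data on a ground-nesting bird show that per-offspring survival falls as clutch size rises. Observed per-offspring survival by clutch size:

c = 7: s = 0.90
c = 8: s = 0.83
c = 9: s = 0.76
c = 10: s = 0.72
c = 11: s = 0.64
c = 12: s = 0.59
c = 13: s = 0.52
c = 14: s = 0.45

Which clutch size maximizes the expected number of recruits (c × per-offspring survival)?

10

Expected recruits = c × s(c):
  c=7: 7 × 0.90 = 6.300
  c=8: 8 × 0.83 = 6.640
  c=9: 9 × 0.76 = 6.840
  c=10: 10 × 0.72 = 7.200
  c=11: 11 × 0.64 = 7.040
  c=12: 12 × 0.59 = 7.080
  c=13: 13 × 0.52 = 6.760
  c=14: 14 × 0.45 = 6.300
Maximum at c = 10 (7.200 recruits).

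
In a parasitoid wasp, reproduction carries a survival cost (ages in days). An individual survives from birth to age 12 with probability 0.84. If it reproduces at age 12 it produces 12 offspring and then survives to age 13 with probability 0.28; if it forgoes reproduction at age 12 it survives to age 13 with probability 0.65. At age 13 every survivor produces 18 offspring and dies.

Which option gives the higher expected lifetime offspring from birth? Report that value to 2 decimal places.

14.31

breed at age 12: R₀ = 0.84 × (12 + 0.28 × 18) = 0.84 × 17.0400 = 14.3136
delay to age 13: R₀ = 0.84 × (0.65 × 18) = 0.84 × 11.7000 = 9.8280
Higher: breed at age 12 (14.3136).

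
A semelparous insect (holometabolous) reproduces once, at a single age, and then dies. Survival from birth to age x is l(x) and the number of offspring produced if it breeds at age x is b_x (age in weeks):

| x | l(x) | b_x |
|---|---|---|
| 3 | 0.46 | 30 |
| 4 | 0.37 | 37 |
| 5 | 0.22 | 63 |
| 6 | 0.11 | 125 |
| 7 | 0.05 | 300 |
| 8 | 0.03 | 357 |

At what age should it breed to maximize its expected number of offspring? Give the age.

7

Expected offspring if breeding at age x = l(x) × b_x:
  age 3: 0.46 × 30 = 13.800
  age 4: 0.37 × 37 = 13.690
  age 5: 0.22 × 63 = 13.860
  age 6: 0.11 × 125 = 13.750
  age 7: 0.05 × 300 = 15.000
  age 8: 0.03 × 357 = 10.710
Maximum at age 7 (15.000).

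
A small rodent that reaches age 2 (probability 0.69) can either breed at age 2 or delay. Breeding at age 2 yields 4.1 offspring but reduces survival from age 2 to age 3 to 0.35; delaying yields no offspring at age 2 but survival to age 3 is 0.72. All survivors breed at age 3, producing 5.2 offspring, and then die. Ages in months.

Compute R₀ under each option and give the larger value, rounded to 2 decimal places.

4.08

breed at age 2: R₀ = 0.69 × (4.1 + 0.35 × 5.2) = 0.69 × 5.9200 = 4.0848
delay to age 3: R₀ = 0.69 × (0.72 × 5.2) = 0.69 × 3.7440 = 2.5834
Higher: breed at age 2 (4.0848).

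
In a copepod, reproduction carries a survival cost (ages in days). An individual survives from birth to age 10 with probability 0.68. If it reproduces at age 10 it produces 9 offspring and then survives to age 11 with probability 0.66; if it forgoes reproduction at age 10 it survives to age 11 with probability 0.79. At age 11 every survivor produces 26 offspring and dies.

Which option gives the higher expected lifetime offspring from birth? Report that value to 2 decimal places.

breed at age 10: R₀ = 0.68 × (9 + 0.66 × 26) = 0.68 × 26.1600 = 17.7888
delay to age 11: R₀ = 0.68 × (0.79 × 26) = 0.68 × 20.5400 = 13.9672
Higher: breed at age 10 (17.7888).

17.79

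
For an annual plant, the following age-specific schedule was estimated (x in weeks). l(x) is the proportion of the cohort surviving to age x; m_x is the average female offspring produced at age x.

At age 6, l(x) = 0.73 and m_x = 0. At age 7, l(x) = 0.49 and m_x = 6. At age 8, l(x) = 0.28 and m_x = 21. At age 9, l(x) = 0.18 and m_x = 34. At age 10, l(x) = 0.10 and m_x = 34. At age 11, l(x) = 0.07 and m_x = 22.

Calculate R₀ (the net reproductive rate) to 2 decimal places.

R₀ = Σ l(x) m_x:
  age 6: 0.73 × 0 = 0.0000
  age 7: 0.49 × 6 = 2.9400
  age 8: 0.28 × 21 = 5.8800
  age 9: 0.18 × 34 = 6.1200
  age 10: 0.10 × 34 = 3.4000
  age 11: 0.07 × 22 = 1.5400
R₀ = 0.0000 + 2.9400 + 5.8800 + 6.1200 + 3.4000 + 1.5400 = 19.8800

19.88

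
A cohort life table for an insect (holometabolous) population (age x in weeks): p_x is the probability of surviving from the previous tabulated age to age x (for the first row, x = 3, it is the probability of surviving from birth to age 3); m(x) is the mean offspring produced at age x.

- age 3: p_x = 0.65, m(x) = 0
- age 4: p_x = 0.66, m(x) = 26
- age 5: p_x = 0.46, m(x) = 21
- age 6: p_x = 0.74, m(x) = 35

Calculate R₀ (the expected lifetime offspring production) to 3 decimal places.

Survivorship from birth: l_x = p_3·p_4·…·p_x.
  l_3 = 0.65000
  l_4 = 0.42900
  l_5 = 0.19734
  l_6 = 0.14603
R₀ = Σ l_x m(x):
  age 3: 0.65000 × 0 = 0.0000
  age 4: 0.42900 × 26 = 11.1540
  age 5: 0.19734 × 21 = 4.1441
  age 6: 0.14603 × 35 = 5.1110
R₀ = 0.0000 + 11.1540 + 4.1441 + 5.1110 = 20.4092

20.409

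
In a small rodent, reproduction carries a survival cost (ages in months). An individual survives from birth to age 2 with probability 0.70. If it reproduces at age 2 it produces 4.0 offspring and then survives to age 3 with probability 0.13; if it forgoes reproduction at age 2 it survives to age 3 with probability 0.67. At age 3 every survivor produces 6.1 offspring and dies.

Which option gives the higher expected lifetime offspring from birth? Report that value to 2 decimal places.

breed at age 2: R₀ = 0.70 × (4.0 + 0.13 × 6.1) = 0.70 × 4.7930 = 3.3551
delay to age 3: R₀ = 0.70 × (0.67 × 6.1) = 0.70 × 4.0870 = 2.8609
Higher: breed at age 2 (3.3551).

3.36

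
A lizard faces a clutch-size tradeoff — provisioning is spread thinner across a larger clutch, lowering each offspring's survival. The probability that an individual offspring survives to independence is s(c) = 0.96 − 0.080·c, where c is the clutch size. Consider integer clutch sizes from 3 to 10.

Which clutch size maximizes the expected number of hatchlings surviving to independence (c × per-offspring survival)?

Expected hatchlings surviving to independence = c × s(c):
  c=3: 3 × 0.720 = 2.160
  c=4: 4 × 0.640 = 2.560
  c=5: 5 × 0.560 = 2.800
  c=6: 6 × 0.480 = 2.880
  c=7: 7 × 0.400 = 2.800
  c=8: 8 × 0.320 = 2.560
  c=9: 9 × 0.240 = 2.160
  c=10: 10 × 0.160 = 1.600
Maximum at c = 6 (2.880 hatchlings surviving to independence).

6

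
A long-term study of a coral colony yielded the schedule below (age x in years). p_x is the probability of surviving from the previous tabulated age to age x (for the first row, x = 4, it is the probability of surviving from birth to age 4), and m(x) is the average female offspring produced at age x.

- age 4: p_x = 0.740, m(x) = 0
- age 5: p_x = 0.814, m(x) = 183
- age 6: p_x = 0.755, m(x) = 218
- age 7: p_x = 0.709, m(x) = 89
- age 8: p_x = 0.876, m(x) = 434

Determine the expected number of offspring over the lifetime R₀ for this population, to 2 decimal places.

Survivorship from birth: l_x = p_4·p_5·…·p_x.
  l_4 = 0.74000
  l_5 = 0.60236
  l_6 = 0.45478
  l_7 = 0.32244
  l_8 = 0.28246
R₀ = Σ l_x m(x):
  age 4: 0.74000 × 0 = 0.0000
  age 5: 0.60236 × 183 = 110.2319
  age 6: 0.45478 × 218 = 99.1420
  age 7: 0.32244 × 89 = 28.6972
  age 8: 0.28246 × 434 = 122.5876
R₀ = 0.0000 + 110.2319 + 99.1420 + 28.6972 + 122.5876 = 360.6587

360.66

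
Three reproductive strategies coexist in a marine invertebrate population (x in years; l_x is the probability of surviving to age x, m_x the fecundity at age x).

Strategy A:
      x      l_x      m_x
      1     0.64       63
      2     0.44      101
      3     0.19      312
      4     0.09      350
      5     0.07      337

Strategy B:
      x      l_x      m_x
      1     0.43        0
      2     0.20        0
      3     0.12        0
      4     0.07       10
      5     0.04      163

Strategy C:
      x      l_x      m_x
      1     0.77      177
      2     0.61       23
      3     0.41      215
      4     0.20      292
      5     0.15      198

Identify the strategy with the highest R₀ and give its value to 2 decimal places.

Strategy A: R₀ = 0.64×63 + 0.44×101 + 0.19×312 + 0.09×350 + 0.07×337 = 199.1300
Strategy B: R₀ = 0.43×0 + 0.20×0 + 0.12×0 + 0.07×10 + 0.04×163 = 7.2200
Strategy C: R₀ = 0.77×177 + 0.61×23 + 0.41×215 + 0.20×292 + 0.15×198 = 326.5700
Highest R₀: strategy C with 326.5700.

326.57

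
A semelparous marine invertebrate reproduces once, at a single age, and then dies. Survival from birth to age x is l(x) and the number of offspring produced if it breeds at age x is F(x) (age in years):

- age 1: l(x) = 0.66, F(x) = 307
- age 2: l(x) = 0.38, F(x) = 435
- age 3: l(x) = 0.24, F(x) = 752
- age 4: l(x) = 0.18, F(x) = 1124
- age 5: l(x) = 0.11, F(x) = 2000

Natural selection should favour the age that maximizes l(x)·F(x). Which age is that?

Expected offspring if breeding at age x = l(x) × F(x):
  age 1: 0.66 × 307 = 202.620
  age 2: 0.38 × 435 = 165.300
  age 3: 0.24 × 752 = 180.480
  age 4: 0.18 × 1124 = 202.320
  age 5: 0.11 × 2000 = 220.000
Maximum at age 5 (220.000).

5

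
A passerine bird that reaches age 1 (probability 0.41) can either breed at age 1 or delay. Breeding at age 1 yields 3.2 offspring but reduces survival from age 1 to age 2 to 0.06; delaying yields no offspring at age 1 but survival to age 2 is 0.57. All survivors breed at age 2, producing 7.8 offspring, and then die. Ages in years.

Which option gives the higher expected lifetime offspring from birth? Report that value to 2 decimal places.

breed at age 1: R₀ = 0.41 × (3.2 + 0.06 × 7.8) = 0.41 × 3.6680 = 1.5039
delay to age 2: R₀ = 0.41 × (0.57 × 7.8) = 0.41 × 4.4460 = 1.8229
Higher: delay to age 2 (1.8229).

1.82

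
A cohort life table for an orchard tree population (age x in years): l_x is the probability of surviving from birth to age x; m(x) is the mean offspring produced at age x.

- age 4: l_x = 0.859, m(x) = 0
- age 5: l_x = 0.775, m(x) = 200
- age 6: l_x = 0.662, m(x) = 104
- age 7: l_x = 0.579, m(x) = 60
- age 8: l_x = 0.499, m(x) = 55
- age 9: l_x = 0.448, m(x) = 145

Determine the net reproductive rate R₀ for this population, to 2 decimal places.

350.99

R₀ = Σ l_x m(x):
  age 4: 0.859 × 0 = 0.0000
  age 5: 0.775 × 200 = 155.0000
  age 6: 0.662 × 104 = 68.8480
  age 7: 0.579 × 60 = 34.7400
  age 8: 0.499 × 55 = 27.4450
  age 9: 0.448 × 145 = 64.9600
R₀ = 0.0000 + 155.0000 + 68.8480 + 34.7400 + 27.4450 + 64.9600 = 350.9930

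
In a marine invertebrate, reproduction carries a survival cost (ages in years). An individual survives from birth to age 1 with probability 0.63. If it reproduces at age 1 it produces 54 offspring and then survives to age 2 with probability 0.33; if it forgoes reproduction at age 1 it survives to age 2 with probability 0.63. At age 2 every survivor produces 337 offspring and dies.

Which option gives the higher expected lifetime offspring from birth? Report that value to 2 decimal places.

133.76

breed at age 1: R₀ = 0.63 × (54 + 0.33 × 337) = 0.63 × 165.2100 = 104.0823
delay to age 2: R₀ = 0.63 × (0.63 × 337) = 0.63 × 212.3100 = 133.7553
Higher: delay to age 2 (133.7553).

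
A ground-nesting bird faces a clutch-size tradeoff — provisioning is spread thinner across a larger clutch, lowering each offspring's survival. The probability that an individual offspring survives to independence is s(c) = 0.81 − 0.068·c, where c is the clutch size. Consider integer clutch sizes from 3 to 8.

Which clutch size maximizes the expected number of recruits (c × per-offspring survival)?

Expected recruits = c × s(c):
  c=3: 3 × 0.606 = 1.818
  c=4: 4 × 0.538 = 2.152
  c=5: 5 × 0.470 = 2.350
  c=6: 6 × 0.402 = 2.412
  c=7: 7 × 0.334 = 2.338
  c=8: 8 × 0.266 = 2.128
Maximum at c = 6 (2.412 recruits).

6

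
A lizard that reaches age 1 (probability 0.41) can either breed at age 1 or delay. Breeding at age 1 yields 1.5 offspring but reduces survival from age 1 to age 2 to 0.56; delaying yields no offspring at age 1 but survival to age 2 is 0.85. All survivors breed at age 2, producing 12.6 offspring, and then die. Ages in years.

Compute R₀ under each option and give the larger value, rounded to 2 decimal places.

4.39

breed at age 1: R₀ = 0.41 × (1.5 + 0.56 × 12.6) = 0.41 × 8.5560 = 3.5080
delay to age 2: R₀ = 0.41 × (0.85 × 12.6) = 0.41 × 10.7100 = 4.3911
Higher: delay to age 2 (4.3911).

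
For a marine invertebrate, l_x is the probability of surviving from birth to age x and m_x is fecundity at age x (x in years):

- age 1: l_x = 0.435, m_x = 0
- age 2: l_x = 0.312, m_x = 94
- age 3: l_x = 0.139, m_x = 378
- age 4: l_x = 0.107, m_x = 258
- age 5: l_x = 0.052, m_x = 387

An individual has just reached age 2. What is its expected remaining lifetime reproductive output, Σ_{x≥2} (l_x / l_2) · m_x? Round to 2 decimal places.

l_2 = 0.312. Conditional survival from age 2 to x is l_x / l_2.
  x=2: (0.312/0.312) × 94 = 94.0000
  x=3: (0.139/0.312) × 378 = 168.4038
  x=4: (0.107/0.312) × 258 = 88.4808
  x=5: (0.052/0.312) × 387 = 64.5000
Sum = 94.0000 + 168.4038 + 88.4808 + 64.5000 = 415.3846

415.38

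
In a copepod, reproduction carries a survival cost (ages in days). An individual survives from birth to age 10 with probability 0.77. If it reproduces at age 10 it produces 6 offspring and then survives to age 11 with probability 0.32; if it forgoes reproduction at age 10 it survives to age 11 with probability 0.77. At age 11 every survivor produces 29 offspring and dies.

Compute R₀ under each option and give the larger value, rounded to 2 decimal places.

breed at age 10: R₀ = 0.77 × (6 + 0.32 × 29) = 0.77 × 15.2800 = 11.7656
delay to age 11: R₀ = 0.77 × (0.77 × 29) = 0.77 × 22.3300 = 17.1941
Higher: delay to age 11 (17.1941).

17.19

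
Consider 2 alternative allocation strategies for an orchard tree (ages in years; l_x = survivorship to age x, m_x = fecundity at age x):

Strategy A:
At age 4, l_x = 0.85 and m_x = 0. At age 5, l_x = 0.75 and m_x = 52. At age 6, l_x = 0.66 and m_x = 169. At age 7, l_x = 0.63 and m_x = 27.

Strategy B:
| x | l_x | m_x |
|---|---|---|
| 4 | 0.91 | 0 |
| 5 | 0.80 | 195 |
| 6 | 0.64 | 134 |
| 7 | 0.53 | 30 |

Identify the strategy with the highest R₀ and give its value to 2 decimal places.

Strategy A: R₀ = 0.85×0 + 0.75×52 + 0.66×169 + 0.63×27 = 167.5500
Strategy B: R₀ = 0.91×0 + 0.80×195 + 0.64×134 + 0.53×30 = 257.6600
Highest R₀: strategy B with 257.6600.

257.66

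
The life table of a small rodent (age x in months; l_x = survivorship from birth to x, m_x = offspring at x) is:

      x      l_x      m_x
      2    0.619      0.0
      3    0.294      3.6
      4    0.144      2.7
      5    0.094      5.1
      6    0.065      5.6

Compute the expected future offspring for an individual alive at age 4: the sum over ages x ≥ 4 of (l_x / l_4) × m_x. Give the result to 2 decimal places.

l_4 = 0.144. Conditional survival from age 4 to x is l_x / l_4.
  x=4: (0.144/0.144) × 2.7 = 2.7000
  x=5: (0.094/0.144) × 5.1 = 3.3292
  x=6: (0.065/0.144) × 5.6 = 2.5278
Sum = 2.7000 + 3.3292 + 2.5278 = 8.5569

8.56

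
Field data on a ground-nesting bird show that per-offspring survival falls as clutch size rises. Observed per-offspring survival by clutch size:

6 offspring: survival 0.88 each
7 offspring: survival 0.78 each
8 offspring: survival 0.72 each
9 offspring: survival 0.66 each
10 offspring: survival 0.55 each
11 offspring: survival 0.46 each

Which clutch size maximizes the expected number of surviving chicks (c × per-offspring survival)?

Expected surviving chicks = c × s(c):
  c=6: 6 × 0.88 = 5.280
  c=7: 7 × 0.78 = 5.460
  c=8: 8 × 0.72 = 5.760
  c=9: 9 × 0.66 = 5.940
  c=10: 10 × 0.55 = 5.500
  c=11: 11 × 0.46 = 5.060
Maximum at c = 9 (5.940 surviving chicks).

9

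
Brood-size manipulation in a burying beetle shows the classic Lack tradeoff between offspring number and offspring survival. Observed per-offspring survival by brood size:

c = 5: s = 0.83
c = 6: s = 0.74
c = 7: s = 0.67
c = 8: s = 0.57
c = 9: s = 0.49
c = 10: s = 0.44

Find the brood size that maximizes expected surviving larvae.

Expected surviving larvae = c × s(c):
  c=5: 5 × 0.83 = 4.150
  c=6: 6 × 0.74 = 4.440
  c=7: 7 × 0.67 = 4.690
  c=8: 8 × 0.57 = 4.560
  c=9: 9 × 0.49 = 4.410
  c=10: 10 × 0.44 = 4.400
Maximum at c = 7 (4.690 surviving larvae).

7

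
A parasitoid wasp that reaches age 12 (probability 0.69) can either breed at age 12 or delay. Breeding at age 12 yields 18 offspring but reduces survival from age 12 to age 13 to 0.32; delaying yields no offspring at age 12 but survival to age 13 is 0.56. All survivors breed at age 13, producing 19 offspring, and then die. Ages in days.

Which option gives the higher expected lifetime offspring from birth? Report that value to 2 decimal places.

16.62

breed at age 12: R₀ = 0.69 × (18 + 0.32 × 19) = 0.69 × 24.0800 = 16.6152
delay to age 13: R₀ = 0.69 × (0.56 × 19) = 0.69 × 10.6400 = 7.3416
Higher: breed at age 12 (16.6152).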